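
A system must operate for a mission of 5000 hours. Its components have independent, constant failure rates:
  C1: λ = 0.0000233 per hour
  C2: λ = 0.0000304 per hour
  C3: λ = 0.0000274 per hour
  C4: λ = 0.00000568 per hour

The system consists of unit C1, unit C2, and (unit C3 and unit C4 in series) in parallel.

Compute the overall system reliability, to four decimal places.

R(C1) = exp(−0.0000233 × 5000) = 0.890030
R(C2) = exp(−0.0000304 × 5000) = 0.858988
R(C3) = exp(−0.0000274 × 5000) = 0.871970
R(C4) = exp(−0.00000568 × 5000) = 0.971999
Series (C3 and C4): 0.871970 × 0.971999 = 0.847554
Parallel (C1, C2, and [0.847554]): 1 − (1 − 0.890030)(1 − 0.858988)(1 − 0.847554) = 0.9976

0.9976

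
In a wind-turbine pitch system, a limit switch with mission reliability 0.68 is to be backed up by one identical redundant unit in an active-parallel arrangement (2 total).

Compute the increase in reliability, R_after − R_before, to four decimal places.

R_before = 0.68
R_after = 1 − (1 − 0.68)^2 = 0.8976
ΔR = 0.8976 − 0.68 = 0.2176

0.2176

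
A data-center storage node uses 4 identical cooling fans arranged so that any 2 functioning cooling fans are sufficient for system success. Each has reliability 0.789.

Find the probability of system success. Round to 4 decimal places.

0.9684

R = Σ_{i=2}^{4} C(4,i) p^i (1−p)^{4−i} with p = 0.789
C(4,2)·0.789^2·0.211^2 = 0.166292
C(4,3)·0.789^3·0.211^1 = 0.414547
C(4,4)·0.789^4·0.211^0 = 0.387532
Sum = 0.9684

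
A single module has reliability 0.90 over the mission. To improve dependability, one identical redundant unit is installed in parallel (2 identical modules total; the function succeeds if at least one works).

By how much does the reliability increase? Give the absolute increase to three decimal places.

0.090

R_before = 0.90
R_after = 1 − (1 − 0.90)^2 = 0.990
ΔR = 0.990 − 0.90 = 0.090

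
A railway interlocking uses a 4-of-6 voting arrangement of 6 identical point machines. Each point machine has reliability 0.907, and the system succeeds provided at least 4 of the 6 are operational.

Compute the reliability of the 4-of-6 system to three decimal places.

R = Σ_{i=4}^{6} C(6,i) p^i (1−p)^{6−i} with p = 0.907
C(6,4)·0.907^4·0.093^2 = 0.08780
C(6,5)·0.907^5·0.093^1 = 0.34251
C(6,6)·0.907^6·0.093^0 = 0.55673
Sum = 0.987

0.987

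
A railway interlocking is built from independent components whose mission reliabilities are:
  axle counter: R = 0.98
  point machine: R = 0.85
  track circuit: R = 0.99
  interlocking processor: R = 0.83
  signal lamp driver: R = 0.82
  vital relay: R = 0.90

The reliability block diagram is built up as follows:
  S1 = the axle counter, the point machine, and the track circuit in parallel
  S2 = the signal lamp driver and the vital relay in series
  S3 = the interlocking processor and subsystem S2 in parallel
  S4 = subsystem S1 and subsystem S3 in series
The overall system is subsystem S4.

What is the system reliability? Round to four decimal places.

Parallel (axle counter, point machine, and track circuit): 1 − (1 − 0.980000)(1 − 0.850000)(1 − 0.990000) = 0.999970
Series (signal lamp driver and vital relay): 0.820000 × 0.900000 = 0.738000
Parallel (interlocking processor and [0.738000]): 1 − (1 − 0.830000)(1 − 0.738000) = 0.955460
Series ([0.999970] and [0.955460]): 0.999970 × 0.955460 = 0.9554

0.9554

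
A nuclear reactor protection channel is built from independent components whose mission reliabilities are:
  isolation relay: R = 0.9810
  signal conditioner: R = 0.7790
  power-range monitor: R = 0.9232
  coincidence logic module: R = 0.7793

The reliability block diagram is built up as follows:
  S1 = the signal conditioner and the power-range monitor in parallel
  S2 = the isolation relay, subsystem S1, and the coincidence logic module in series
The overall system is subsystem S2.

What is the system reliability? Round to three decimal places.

Parallel (signal conditioner and power-range monitor): 1 − (1 − 0.77900)(1 − 0.92320) = 0.98303
Series (isolation relay, [0.98303], and coincidence logic module): 0.98100 × 0.98303 × 0.77930 = 0.752

0.752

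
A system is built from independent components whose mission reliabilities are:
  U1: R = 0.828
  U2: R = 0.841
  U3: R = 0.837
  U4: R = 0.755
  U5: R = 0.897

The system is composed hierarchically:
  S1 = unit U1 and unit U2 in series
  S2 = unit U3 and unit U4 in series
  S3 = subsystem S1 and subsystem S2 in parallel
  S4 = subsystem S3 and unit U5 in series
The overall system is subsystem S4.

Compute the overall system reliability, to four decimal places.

0.7967

Series (U1 and U2): 0.828000 × 0.841000 = 0.696348
Series (U3 and U4): 0.837000 × 0.755000 = 0.631935
Parallel ([0.696348] and [0.631935]): 1 − (1 − 0.696348)(1 − 0.631935) = 0.888236
Series ([0.888236] and U5): 0.888236 × 0.897000 = 0.7967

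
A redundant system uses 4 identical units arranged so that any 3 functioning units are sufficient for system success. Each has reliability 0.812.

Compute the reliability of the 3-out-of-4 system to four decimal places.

0.8373

R = Σ_{i=3}^{4} C(4,i) p^i (1−p)^{4−i} with p = 0.812
C(4,3)·0.812^3·0.188^1 = 0.402611
C(4,4)·0.812^4·0.188^0 = 0.434735
Sum = 0.8373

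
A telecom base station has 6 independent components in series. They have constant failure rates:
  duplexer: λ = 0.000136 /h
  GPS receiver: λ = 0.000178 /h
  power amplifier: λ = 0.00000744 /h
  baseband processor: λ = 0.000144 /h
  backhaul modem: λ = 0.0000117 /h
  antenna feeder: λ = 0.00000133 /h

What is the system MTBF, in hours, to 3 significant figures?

2090

Series of exponential components: λ_sys = Σ λ_i
λ_sys = 0.000136 + 0.000178 + 0.00000744 + 0.000144 + 0.0000117 + 0.00000133 = 4.7847e-04 /h
MTBF = 1 / λ_sys = 2090 h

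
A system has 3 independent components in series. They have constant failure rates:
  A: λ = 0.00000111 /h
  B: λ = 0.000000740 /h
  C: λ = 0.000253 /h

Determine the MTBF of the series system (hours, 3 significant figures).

3920

Series of exponential components: λ_sys = Σ λ_i
λ_sys = 0.00000111 + 0.000000740 + 0.000253 = 2.5485e-04 /h
MTBF = 1 / λ_sys = 3920 h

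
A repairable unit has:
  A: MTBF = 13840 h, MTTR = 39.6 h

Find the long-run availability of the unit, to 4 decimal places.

A(A) = MTBF/(MTBF+MTTR) = 13840/(13840+39.6) = 0.9971

0.9971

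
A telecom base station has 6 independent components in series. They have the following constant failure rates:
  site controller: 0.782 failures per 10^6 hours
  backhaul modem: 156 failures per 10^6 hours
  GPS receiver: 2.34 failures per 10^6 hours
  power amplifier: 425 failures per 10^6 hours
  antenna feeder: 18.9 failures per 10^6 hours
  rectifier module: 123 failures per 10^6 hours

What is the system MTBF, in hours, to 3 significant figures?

Series of exponential components: λ_sys = Σ λ_i
λ_sys = 0.000000782 + 0.000156 + 0.00000234 + 0.000425 + 0.0000189 + 0.000123 = 7.2602e-04 /h
MTBF = 1 / λ_sys = 1380 h

1380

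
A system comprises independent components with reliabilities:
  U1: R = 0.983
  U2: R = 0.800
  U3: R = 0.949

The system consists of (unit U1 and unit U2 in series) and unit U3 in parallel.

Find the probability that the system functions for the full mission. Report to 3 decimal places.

Series (U1 and U2): 0.98300 × 0.80000 = 0.78640
Parallel ([0.78640] and U3): 1 − (1 − 0.78640)(1 − 0.94900) = 0.989

0.989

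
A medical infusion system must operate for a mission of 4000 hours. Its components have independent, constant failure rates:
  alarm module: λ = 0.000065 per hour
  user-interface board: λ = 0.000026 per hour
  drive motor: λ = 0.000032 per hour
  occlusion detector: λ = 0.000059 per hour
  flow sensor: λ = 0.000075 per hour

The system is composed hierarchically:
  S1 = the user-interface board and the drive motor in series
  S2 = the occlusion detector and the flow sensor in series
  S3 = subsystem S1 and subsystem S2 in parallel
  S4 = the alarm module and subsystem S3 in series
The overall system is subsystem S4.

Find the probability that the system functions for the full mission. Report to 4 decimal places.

R(alarm module) = exp(−0.000065 × 4000) = 0.771052
R(user-interface board) = exp(−0.000026 × 4000) = 0.901225
R(drive motor) = exp(−0.000032 × 4000) = 0.879853
R(occlusion detector) = exp(−0.000059 × 4000) = 0.789781
R(flow sensor) = exp(−0.000075 × 4000) = 0.740818
Series (user-interface board and drive motor): 0.901225 × 0.879853 = 0.792946
Series (occlusion detector and flow sensor): 0.789781 × 0.740818 = 0.585084
Parallel ([0.792946] and [0.585084]): 1 − (1 − 0.792946)(1 − 0.585084) = 0.914090
Series (alarm module and [0.914090]): 0.771052 × 0.914090 = 0.7048

0.7048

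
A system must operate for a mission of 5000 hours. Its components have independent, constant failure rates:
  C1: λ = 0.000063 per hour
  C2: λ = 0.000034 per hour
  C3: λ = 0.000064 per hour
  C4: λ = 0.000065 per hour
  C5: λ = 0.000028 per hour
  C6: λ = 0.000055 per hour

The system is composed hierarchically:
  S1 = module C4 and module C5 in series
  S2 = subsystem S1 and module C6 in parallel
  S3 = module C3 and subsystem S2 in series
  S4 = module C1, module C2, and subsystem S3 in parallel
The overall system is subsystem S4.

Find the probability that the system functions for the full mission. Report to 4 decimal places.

R(C1) = exp(−0.000063 × 5000) = 0.729789
R(C2) = exp(−0.000034 × 5000) = 0.843665
R(C3) = exp(−0.000064 × 5000) = 0.726149
R(C4) = exp(−0.000065 × 5000) = 0.722527
R(C5) = exp(−0.000028 × 5000) = 0.869358
R(C6) = exp(−0.000055 × 5000) = 0.759572
Series (C4 and C5): 0.722527 × 0.869358 = 0.628135
Parallel ([0.628135] and C6): 1 − (1 − 0.628135)(1 − 0.759572) = 0.910593
Series (C3 and [0.910593]): 0.726149 × 0.910593 = 0.661226
Parallel (C1, C2, and [0.661226]): 1 − (1 − 0.729789)(1 − 0.843665)(1 − 0.661226) = 0.9857

0.9857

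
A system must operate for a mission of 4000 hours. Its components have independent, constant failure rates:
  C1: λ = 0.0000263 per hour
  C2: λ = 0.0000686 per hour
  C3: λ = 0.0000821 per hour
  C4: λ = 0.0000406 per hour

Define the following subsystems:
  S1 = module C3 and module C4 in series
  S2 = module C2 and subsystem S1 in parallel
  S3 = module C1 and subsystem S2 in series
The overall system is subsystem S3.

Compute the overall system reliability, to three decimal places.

R(C1) = exp(−0.0000263 × 4000) = 0.90014
R(C2) = exp(−0.0000686 × 4000) = 0.76003
R(C3) = exp(−0.0000821 × 4000) = 0.72007
R(C4) = exp(−0.0000406 × 4000) = 0.85010
Series (C3 and C4): 0.72007 × 0.85010 = 0.61213
Parallel (C2 and [0.61213]): 1 − (1 − 0.76003)(1 − 0.61213) = 0.90692
Series (C1 and [0.90692]): 0.90014 × 0.90692 = 0.816

0.816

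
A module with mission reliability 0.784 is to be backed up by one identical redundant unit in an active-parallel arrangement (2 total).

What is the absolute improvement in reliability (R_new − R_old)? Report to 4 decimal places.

0.1693

R_before = 0.784
R_after = 1 − (1 − 0.784)^2 = 0.9533
ΔR = 0.9533 − 0.784 = 0.1693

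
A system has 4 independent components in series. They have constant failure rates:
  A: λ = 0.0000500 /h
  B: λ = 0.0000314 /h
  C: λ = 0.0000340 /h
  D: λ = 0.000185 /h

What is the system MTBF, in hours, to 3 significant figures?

Series of exponential components: λ_sys = Σ λ_i
λ_sys = 0.0000500 + 0.0000314 + 0.0000340 + 0.000185 = 3.0040e-04 /h
MTBF = 1 / λ_sys = 3330 h

3330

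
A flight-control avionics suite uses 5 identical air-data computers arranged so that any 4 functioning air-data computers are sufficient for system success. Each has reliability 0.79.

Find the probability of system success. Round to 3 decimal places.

0.717

R = Σ_{i=4}^{5} C(5,i) p^i (1−p)^{5−i} with p = 0.79
C(5,4)·0.79^4·0.21^1 = 0.40898
C(5,5)·0.79^5·0.21^0 = 0.30771
Sum = 0.717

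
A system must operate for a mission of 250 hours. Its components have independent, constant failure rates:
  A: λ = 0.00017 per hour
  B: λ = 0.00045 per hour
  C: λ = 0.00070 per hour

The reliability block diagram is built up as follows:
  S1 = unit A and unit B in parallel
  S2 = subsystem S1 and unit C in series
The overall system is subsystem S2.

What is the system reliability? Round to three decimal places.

R(A) = exp(−0.00017 × 250) = 0.95839
R(B) = exp(−0.00045 × 250) = 0.89360
R(C) = exp(−0.00070 × 250) = 0.83946
Parallel (A and B): 1 − (1 − 0.95839)(1 − 0.89360) = 0.99557
Series ([0.99557] and C): 0.99557 × 0.83946 = 0.836

0.836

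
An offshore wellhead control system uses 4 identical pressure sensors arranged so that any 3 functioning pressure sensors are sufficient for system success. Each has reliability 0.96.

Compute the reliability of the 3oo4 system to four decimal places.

R = Σ_{i=3}^{4} C(4,i) p^i (1−p)^{4−i} with p = 0.96
C(4,3)·0.96^3·0.04^1 = 0.141558
C(4,4)·0.96^4·0.04^0 = 0.849347
Sum = 0.9909

0.9909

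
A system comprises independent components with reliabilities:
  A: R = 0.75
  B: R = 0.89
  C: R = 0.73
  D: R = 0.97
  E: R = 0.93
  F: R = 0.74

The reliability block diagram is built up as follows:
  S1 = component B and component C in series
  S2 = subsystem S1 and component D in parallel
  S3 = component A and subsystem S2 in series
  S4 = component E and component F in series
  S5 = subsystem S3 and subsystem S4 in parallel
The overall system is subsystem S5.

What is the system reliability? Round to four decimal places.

Series (B and C): 0.890000 × 0.730000 = 0.649700
Parallel ([0.649700] and D): 1 − (1 − 0.649700)(1 − 0.970000) = 0.989491
Series (A and [0.989491]): 0.750000 × 0.989491 = 0.742118
Series (E and F): 0.930000 × 0.740000 = 0.688200
Parallel ([0.742118] and [0.688200]): 1 − (1 − 0.742118)(1 − 0.688200) = 0.9196

0.9196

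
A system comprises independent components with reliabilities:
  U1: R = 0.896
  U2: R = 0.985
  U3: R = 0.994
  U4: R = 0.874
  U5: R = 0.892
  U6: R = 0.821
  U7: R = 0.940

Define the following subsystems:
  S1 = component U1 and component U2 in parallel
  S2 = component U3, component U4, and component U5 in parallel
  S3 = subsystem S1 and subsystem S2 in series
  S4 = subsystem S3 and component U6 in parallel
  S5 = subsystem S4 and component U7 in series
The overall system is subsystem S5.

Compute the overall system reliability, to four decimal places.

0.9397

Parallel (U1 and U2): 1 − (1 − 0.896000)(1 − 0.985000) = 0.998440
Parallel (U3, U4, and U5): 1 − (1 − 0.994000)(1 − 0.874000)(1 − 0.892000) = 0.999918
Series ([0.998440] and [0.999918]): 0.998440 × 0.999918 = 0.998358
Parallel ([0.998358] and U6): 1 − (1 − 0.998358)(1 − 0.821000) = 0.999706
Series ([0.999706] and U7): 0.999706 × 0.940000 = 0.9397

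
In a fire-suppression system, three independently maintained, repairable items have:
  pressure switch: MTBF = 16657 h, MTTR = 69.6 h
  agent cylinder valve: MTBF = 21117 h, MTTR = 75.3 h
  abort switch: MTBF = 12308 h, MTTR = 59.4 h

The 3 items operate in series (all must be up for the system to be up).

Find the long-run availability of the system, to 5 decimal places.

0.98753

A(pressure switch) = MTBF/(MTBF+MTTR) = 16657/(16657+69.6) = 0.995839
A(agent cylinder valve) = MTBF/(MTBF+MTTR) = 21117/(21117+75.3) = 0.996447
A(abort switch) = MTBF/(MTBF+MTTR) = 12308/(12308+59.4) = 0.995197
Series availability: 0.995839 × 0.996447 × 0.995197 = 0.98753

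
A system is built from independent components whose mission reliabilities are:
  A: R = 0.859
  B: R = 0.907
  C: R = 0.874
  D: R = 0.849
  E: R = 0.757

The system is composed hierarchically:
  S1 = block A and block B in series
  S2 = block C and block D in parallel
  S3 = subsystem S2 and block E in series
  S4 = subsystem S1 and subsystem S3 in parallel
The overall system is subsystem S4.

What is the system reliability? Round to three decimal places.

0.943

Series (A and B): 0.85900 × 0.90700 = 0.77911
Parallel (C and D): 1 − (1 − 0.87400)(1 − 0.84900) = 0.98097
Series ([0.98097] and E): 0.98097 × 0.75700 = 0.74259
Parallel ([0.77911] and [0.74259]): 1 − (1 − 0.77911)(1 − 0.74259) = 0.943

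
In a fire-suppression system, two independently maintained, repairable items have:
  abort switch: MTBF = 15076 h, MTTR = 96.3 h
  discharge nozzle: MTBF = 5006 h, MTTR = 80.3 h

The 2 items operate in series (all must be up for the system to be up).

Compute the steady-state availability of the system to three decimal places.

A(abort switch) = MTBF/(MTBF+MTTR) = 15076/(15076+96.3) = 0.993653
A(discharge nozzle) = MTBF/(MTBF+MTTR) = 5006/(5006+80.3) = 0.984212
Series availability: 0.993653 × 0.984212 = 0.978

0.978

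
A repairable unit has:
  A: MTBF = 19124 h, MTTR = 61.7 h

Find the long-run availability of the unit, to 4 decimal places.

A(A) = MTBF/(MTBF+MTTR) = 19124/(19124+61.7) = 0.9968

0.9968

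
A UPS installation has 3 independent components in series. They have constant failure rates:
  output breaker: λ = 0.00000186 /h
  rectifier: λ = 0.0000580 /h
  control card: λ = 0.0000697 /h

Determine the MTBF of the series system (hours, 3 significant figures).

7720

Series of exponential components: λ_sys = Σ λ_i
λ_sys = 0.00000186 + 0.0000580 + 0.0000697 = 1.2956e-04 /h
MTBF = 1 / λ_sys = 7720 h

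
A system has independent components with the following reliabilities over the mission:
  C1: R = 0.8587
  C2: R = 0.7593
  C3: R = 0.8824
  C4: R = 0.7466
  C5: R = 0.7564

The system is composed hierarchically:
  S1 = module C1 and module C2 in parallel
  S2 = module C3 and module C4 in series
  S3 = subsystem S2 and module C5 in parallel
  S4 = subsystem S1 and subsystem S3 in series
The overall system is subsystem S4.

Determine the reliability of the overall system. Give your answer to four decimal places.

0.8857

Parallel (C1 and C2): 1 − (1 − 0.858700)(1 − 0.759300) = 0.965989
Series (C3 and C4): 0.882400 × 0.746600 = 0.658800
Parallel ([0.658800] and C5): 1 − (1 − 0.658800)(1 − 0.756400) = 0.916884
Series ([0.965989] and [0.916884]): 0.965989 × 0.916884 = 0.8857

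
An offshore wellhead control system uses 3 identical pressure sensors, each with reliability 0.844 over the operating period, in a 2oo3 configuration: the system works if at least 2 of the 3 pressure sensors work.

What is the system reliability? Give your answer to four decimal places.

R = Σ_{i=2}^{3} C(3,i) p^i (1−p)^{3−i} with p = 0.844
C(3,2)·0.844^2·0.156^1 = 0.333373
C(3,3)·0.844^3·0.156^0 = 0.601212
Sum = 0.9346

0.9346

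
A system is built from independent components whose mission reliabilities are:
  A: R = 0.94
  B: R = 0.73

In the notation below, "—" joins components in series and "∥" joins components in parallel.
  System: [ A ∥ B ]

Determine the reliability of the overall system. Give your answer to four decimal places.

Parallel (A and B): 1 − (1 − 0.940000)(1 − 0.730000) = 0.9838

0.9838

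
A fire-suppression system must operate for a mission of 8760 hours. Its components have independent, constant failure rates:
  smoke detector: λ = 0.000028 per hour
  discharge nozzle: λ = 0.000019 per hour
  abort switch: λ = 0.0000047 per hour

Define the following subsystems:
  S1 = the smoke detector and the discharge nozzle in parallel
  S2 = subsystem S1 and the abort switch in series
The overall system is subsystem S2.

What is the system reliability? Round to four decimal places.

R(smoke detector) = exp(−0.000028 × 8760) = 0.782485
R(discharge nozzle) = exp(−0.000019 × 8760) = 0.846674
R(abort switch) = exp(−0.0000047 × 8760) = 0.959664
Parallel (smoke detector and discharge nozzle): 1 − (1 − 0.782485)(1 − 0.846674) = 0.966649
Series ([0.966649] and abort switch): 0.966649 × 0.959664 = 0.9277

0.9277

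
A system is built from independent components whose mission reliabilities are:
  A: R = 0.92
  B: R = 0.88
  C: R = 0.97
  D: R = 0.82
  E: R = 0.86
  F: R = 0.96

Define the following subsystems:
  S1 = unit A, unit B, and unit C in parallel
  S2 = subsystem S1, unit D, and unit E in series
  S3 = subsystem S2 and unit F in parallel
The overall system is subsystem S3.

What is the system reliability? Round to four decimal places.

Parallel (A, B, and C): 1 − (1 − 0.920000)(1 − 0.880000)(1 − 0.970000) = 0.999712
Series ([0.999712], D, and E): 0.999712 × 0.820000 × 0.860000 = 0.704997
Parallel ([0.704997] and F): 1 − (1 − 0.704997)(1 − 0.960000) = 0.9882

0.9882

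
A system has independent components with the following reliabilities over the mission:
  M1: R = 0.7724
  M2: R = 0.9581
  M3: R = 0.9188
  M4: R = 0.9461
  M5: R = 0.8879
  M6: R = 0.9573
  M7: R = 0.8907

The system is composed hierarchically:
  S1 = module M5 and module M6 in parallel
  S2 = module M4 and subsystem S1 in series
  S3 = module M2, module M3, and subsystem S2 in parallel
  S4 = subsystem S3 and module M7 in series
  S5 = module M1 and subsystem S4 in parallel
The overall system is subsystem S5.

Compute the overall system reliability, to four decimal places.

0.9751

Parallel (M5 and M6): 1 − (1 − 0.887900)(1 − 0.957300) = 0.995213
Series (M4 and [0.995213]): 0.946100 × 0.995213 = 0.941571
Parallel (M2, M3, and [0.941571]): 1 − (1 − 0.958100)(1 − 0.918800)(1 − 0.941571) = 0.999801
Series ([0.999801] and M7): 0.999801 × 0.890700 = 0.890523
Parallel (M1 and [0.890523]): 1 − (1 − 0.772400)(1 − 0.890523) = 0.9751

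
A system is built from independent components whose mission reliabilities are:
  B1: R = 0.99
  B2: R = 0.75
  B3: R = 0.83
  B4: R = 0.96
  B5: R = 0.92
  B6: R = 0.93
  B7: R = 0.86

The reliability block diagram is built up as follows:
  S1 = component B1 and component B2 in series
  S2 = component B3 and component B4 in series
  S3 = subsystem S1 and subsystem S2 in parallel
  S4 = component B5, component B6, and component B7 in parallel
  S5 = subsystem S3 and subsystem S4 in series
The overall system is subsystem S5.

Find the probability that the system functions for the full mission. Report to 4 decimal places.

0.9469

Series (B1 and B2): 0.990000 × 0.750000 = 0.742500
Series (B3 and B4): 0.830000 × 0.960000 = 0.796800
Parallel ([0.742500] and [0.796800]): 1 − (1 − 0.742500)(1 − 0.796800) = 0.947676
Parallel (B5, B6, and B7): 1 − (1 − 0.920000)(1 − 0.930000)(1 − 0.860000) = 0.999216
Series ([0.947676] and [0.999216]): 0.947676 × 0.999216 = 0.9469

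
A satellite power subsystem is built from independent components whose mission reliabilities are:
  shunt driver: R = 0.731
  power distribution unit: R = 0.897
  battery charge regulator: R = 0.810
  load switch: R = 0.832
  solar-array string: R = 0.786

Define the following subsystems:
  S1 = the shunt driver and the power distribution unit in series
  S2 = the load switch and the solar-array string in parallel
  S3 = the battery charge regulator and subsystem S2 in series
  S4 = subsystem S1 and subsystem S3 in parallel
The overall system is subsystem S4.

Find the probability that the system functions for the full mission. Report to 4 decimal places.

Series (shunt driver and power distribution unit): 0.731000 × 0.897000 = 0.655707
Parallel (load switch and solar-array string): 1 − (1 − 0.832000)(1 − 0.786000) = 0.964048
Series (battery charge regulator and [0.964048]): 0.810000 × 0.964048 = 0.780879
Parallel ([0.655707] and [0.780879]): 1 − (1 − 0.655707)(1 − 0.780879) = 0.9246

0.9246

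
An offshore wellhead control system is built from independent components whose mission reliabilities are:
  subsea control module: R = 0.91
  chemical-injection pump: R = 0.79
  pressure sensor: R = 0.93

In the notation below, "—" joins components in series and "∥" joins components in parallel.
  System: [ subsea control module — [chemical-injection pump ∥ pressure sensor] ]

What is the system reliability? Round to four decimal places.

0.8966

Parallel (chemical-injection pump and pressure sensor): 1 − (1 − 0.790000)(1 − 0.930000) = 0.985300
Series (subsea control module and [0.985300]): 0.910000 × 0.985300 = 0.8966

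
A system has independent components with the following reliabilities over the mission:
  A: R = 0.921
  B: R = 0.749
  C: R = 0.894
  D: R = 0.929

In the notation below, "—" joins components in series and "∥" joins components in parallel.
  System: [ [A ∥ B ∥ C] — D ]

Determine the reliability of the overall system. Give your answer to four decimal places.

0.9270

Parallel (A, B, and C): 1 − (1 − 0.921000)(1 − 0.749000)(1 − 0.894000) = 0.997898
Series ([0.997898] and D): 0.997898 × 0.929000 = 0.9270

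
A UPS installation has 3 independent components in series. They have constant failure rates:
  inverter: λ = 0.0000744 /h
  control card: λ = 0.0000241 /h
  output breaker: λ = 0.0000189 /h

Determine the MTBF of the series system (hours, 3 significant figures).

Series of exponential components: λ_sys = Σ λ_i
λ_sys = 0.0000744 + 0.0000241 + 0.0000189 = 1.1740e-04 /h
MTBF = 1 / λ_sys = 8520 h

8520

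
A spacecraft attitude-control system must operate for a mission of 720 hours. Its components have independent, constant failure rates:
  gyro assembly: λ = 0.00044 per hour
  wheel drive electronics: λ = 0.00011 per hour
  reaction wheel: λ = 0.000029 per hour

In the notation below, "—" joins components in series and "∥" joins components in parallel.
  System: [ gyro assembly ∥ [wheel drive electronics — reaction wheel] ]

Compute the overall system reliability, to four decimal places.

0.9741

R(gyro assembly) = exp(−0.00044 × 720) = 0.728476
R(wheel drive electronics) = exp(−0.00011 × 720) = 0.923855
R(reaction wheel) = exp(−0.000029 × 720) = 0.979336
Series (wheel drive electronics and reaction wheel): 0.923855 × 0.979336 = 0.904764
Parallel (gyro assembly and [0.904764]): 1 − (1 − 0.728476)(1 − 0.904764) = 0.9741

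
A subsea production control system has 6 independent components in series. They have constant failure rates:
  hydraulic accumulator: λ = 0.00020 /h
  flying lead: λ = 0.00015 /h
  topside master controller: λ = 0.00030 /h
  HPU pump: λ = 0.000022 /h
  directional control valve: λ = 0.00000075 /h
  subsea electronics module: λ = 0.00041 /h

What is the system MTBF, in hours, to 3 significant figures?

924

Series of exponential components: λ_sys = Σ λ_i
λ_sys = 0.00020 + 0.00015 + 0.00030 + 0.000022 + 0.00000075 + 0.00041 = 1.0827e-03 /h
MTBF = 1 / λ_sys = 924 h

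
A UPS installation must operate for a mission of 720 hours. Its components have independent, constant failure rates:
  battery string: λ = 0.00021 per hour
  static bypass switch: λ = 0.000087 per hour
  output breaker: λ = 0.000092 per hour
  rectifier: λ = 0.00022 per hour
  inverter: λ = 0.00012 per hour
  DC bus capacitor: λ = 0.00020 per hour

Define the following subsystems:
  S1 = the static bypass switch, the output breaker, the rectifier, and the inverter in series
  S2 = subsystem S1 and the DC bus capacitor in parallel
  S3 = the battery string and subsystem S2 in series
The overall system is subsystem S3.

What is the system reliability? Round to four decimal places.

R(battery string) = exp(−0.00021 × 720) = 0.859676
R(static bypass switch) = exp(−0.000087 × 720) = 0.939282
R(output breaker) = exp(−0.000092 × 720) = 0.935906
R(rectifier) = exp(−0.00022 × 720) = 0.853508
R(inverter) = exp(−0.00012 × 720) = 0.917227
R(DC bus capacitor) = exp(−0.00020 × 720) = 0.865888
Series (static bypass switch, output breaker, rectifier, and inverter): 0.939282 × 0.935906 × 0.853508 × 0.917227 = 0.688197
Parallel ([0.688197] and DC bus capacitor): 1 − (1 − 0.688197)(1 − 0.865888) = 0.958183
Series (battery string and [0.958183]): 0.859676 × 0.958183 = 0.8237

0.8237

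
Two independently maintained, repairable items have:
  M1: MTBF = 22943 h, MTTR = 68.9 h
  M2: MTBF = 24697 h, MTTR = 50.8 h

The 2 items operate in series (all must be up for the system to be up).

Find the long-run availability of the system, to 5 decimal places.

0.99496

A(M1) = MTBF/(MTBF+MTTR) = 22943/(22943+68.9) = 0.997006
A(M2) = MTBF/(MTBF+MTTR) = 24697/(24697+50.8) = 0.997947
Series availability: 0.997006 × 0.997947 = 0.99496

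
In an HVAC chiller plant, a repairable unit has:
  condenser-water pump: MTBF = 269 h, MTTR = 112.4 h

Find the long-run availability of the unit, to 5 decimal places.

0.70530

A(condenser-water pump) = MTBF/(MTBF+MTTR) = 269/(269+112.4) = 0.70530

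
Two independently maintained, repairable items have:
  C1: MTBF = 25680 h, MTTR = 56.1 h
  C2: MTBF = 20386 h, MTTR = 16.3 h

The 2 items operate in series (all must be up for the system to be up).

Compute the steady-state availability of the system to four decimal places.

A(C1) = MTBF/(MTBF+MTTR) = 25680/(25680+56.1) = 0.997820
A(C2) = MTBF/(MTBF+MTTR) = 20386/(20386+16.3) = 0.999201
Series availability: 0.997820 × 0.999201 = 0.9970

0.9970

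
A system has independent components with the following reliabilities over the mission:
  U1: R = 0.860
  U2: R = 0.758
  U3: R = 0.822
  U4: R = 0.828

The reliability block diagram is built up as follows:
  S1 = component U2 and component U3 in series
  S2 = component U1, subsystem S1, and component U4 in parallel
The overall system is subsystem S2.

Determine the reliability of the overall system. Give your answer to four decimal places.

0.9909

Series (U2 and U3): 0.758000 × 0.822000 = 0.623076
Parallel (U1, [0.623076], and U4): 1 − (1 − 0.860000)(1 − 0.623076)(1 − 0.828000) = 0.9909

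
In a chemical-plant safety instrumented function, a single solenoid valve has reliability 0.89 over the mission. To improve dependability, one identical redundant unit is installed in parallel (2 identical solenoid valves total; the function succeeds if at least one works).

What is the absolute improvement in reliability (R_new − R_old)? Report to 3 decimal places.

0.098

R_before = 0.89
R_after = 1 − (1 − 0.89)^2 = 0.988
ΔR = 0.988 − 0.89 = 0.098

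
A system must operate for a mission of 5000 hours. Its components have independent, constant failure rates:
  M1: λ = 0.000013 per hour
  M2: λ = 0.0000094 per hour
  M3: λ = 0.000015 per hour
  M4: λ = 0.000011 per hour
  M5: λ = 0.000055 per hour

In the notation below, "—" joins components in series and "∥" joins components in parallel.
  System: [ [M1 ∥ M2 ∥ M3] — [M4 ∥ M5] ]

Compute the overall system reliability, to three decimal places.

0.987

R(M1) = exp(−0.000013 × 5000) = 0.93707
R(M2) = exp(−0.0000094 × 5000) = 0.95409
R(M3) = exp(−0.000015 × 5000) = 0.92774
R(M4) = exp(−0.000011 × 5000) = 0.94649
R(M5) = exp(−0.000055 × 5000) = 0.75957
Parallel (M1, M2, and M3): 1 − (1 − 0.93707)(1 − 0.95409)(1 − 0.92774) = 0.99979
Parallel (M4 and M5): 1 − (1 − 0.94649)(1 − 0.75957) = 0.98713
Series ([0.99979] and [0.98713]): 0.99979 × 0.98713 = 0.987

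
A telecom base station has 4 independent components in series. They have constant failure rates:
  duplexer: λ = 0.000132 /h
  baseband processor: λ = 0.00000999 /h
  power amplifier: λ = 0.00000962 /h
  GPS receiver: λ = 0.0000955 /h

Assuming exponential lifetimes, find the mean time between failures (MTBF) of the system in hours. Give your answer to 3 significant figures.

4050

Series of exponential components: λ_sys = Σ λ_i
λ_sys = 0.000132 + 0.00000999 + 0.00000962 + 0.0000955 = 2.4711e-04 /h
MTBF = 1 / λ_sys = 4050 h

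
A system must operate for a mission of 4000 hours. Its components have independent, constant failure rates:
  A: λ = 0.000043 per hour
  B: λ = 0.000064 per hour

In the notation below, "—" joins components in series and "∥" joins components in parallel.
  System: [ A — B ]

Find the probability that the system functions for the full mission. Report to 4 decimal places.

R(A) = exp(−0.000043 × 4000) = 0.841979
R(B) = exp(−0.000064 × 4000) = 0.774142
Series (A and B): 0.841979 × 0.774142 = 0.6518

0.6518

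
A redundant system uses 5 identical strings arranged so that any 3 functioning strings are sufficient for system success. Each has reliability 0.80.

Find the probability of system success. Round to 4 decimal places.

0.9421

R = Σ_{i=3}^{5} C(5,i) p^i (1−p)^{5−i} with p = 0.80
C(5,3)·0.80^3·0.20^2 = 0.204800
C(5,4)·0.80^4·0.20^1 = 0.409600
C(5,5)·0.80^5·0.20^0 = 0.327680
Sum = 0.9421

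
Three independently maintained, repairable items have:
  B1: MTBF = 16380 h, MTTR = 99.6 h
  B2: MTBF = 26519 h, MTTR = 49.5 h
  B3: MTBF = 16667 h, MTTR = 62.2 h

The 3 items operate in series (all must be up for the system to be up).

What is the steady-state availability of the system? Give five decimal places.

0.98842

A(B1) = MTBF/(MTBF+MTTR) = 16380/(16380+99.6) = 0.993956
A(B2) = MTBF/(MTBF+MTTR) = 26519/(26519+49.5) = 0.998137
A(B3) = MTBF/(MTBF+MTTR) = 16667/(16667+62.2) = 0.996282
Series availability: 0.993956 × 0.998137 × 0.996282 = 0.98842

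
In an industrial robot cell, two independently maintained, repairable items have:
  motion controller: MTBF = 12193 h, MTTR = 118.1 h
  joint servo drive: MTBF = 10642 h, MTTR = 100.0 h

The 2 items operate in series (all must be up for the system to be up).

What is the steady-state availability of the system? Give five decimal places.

0.98119

A(motion controller) = MTBF/(MTBF+MTTR) = 12193/(12193+118.1) = 0.990407
A(joint servo drive) = MTBF/(MTBF+MTTR) = 10642/(10642+100.0) = 0.990691
Series availability: 0.990407 × 0.990691 = 0.98119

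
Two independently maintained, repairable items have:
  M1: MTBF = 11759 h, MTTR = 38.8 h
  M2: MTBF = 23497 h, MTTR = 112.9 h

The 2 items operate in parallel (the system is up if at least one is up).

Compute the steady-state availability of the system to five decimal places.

0.99998

A(M1) = MTBF/(MTBF+MTTR) = 11759/(11759+38.8) = 0.996711
A(M2) = MTBF/(MTBF+MTTR) = 23497/(23497+112.9) = 0.995218
Parallel availability: 1 − (1 − 0.996711)(1 − 0.995218) = 0.99998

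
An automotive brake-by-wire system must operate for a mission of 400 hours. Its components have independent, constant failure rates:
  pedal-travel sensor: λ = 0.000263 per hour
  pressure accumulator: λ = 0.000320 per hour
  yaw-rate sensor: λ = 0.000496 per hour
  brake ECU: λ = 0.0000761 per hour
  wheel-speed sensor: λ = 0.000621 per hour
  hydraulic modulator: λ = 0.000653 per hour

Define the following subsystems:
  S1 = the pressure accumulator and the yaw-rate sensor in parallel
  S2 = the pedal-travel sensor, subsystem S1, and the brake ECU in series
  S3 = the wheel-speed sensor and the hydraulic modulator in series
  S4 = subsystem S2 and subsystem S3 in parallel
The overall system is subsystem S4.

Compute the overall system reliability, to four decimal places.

0.9418

R(pedal-travel sensor) = exp(−0.000263 × 400) = 0.900144
R(pressure accumulator) = exp(−0.000320 × 400) = 0.879853
R(yaw-rate sensor) = exp(−0.000496 × 400) = 0.820042
R(brake ECU) = exp(−0.0000761 × 400) = 0.970019
R(wheel-speed sensor) = exp(−0.000621 × 400) = 0.780048
R(hydraulic modulator) = exp(−0.000653 × 400) = 0.770127
Parallel (pressure accumulator and yaw-rate sensor): 1 − (1 − 0.879853)(1 − 0.820042) = 0.978379
Series (pedal-travel sensor, [0.978379], and brake ECU): 0.900144 × 0.978379 × 0.970019 = 0.854278
Series (wheel-speed sensor and hydraulic modulator): 0.780048 × 0.770127 = 0.600736
Parallel ([0.854278] and [0.600736]): 1 − (1 − 0.854278)(1 − 0.600736) = 0.9418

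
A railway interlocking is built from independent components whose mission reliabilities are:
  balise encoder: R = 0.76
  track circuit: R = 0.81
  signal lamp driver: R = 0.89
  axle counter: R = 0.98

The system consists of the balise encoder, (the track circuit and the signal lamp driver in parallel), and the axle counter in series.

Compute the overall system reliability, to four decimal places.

0.7292

Parallel (track circuit and signal lamp driver): 1 − (1 − 0.810000)(1 − 0.890000) = 0.979100
Series (balise encoder, [0.979100], and axle counter): 0.760000 × 0.979100 × 0.980000 = 0.7292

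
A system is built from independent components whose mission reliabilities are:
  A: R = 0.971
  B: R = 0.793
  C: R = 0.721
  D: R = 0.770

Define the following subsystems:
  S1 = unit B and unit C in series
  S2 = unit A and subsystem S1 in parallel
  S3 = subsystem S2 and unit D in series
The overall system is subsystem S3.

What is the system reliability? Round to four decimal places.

0.7604

Series (B and C): 0.793000 × 0.721000 = 0.571753
Parallel (A and [0.571753]): 1 − (1 − 0.971000)(1 − 0.571753) = 0.987581
Series ([0.987581] and D): 0.987581 × 0.770000 = 0.7604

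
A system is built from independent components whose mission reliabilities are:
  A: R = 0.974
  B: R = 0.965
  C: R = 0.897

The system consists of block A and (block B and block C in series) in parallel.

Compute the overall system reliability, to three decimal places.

Series (B and C): 0.96500 × 0.89700 = 0.86561
Parallel (A and [0.86561]): 1 − (1 − 0.97400)(1 − 0.86561) = 0.997

0.997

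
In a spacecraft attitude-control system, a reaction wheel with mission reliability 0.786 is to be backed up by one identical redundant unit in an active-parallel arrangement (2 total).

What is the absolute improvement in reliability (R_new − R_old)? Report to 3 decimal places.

R_before = 0.786
R_after = 1 − (1 − 0.786)^2 = 0.954
ΔR = 0.954 − 0.786 = 0.168

0.168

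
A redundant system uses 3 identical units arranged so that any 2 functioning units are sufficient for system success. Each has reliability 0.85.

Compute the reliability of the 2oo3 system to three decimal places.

0.939

R = Σ_{i=2}^{3} C(3,i) p^i (1−p)^{3−i} with p = 0.85
C(3,2)·0.85^2·0.15^1 = 0.32513
C(3,3)·0.85^3·0.15^0 = 0.61413
Sum = 0.939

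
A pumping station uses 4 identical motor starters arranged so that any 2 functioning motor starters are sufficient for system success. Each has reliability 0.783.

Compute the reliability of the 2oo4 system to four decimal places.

R = Σ_{i=2}^{4} C(4,i) p^i (1−p)^{4−i} with p = 0.783
C(4,2)·0.783^2·0.217^2 = 0.173218
C(4,3)·0.783^3·0.217^1 = 0.416682
C(4,4)·0.783^4·0.217^0 = 0.375878
Sum = 0.9658

0.9658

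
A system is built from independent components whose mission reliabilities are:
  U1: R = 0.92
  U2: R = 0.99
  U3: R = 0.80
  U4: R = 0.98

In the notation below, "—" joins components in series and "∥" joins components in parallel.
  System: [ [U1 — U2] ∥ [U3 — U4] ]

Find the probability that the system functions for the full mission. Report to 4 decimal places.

Series (U1 and U2): 0.920000 × 0.990000 = 0.910800
Series (U3 and U4): 0.800000 × 0.980000 = 0.784000
Parallel ([0.910800] and [0.784000]): 1 − (1 − 0.910800)(1 − 0.784000) = 0.9807

0.9807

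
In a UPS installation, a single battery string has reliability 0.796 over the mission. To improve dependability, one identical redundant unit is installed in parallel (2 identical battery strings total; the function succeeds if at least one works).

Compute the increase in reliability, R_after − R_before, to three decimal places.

R_before = 0.796
R_after = 1 − (1 − 0.796)^2 = 0.958
ΔR = 0.958 − 0.796 = 0.162

0.162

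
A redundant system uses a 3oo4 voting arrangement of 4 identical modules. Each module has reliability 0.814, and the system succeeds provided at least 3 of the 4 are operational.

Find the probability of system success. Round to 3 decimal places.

0.840

R = Σ_{i=3}^{4} C(4,i) p^i (1−p)^{4−i} with p = 0.814
C(4,3)·0.814^3·0.186^1 = 0.40128
C(4,4)·0.814^4·0.186^0 = 0.43903
Sum = 0.840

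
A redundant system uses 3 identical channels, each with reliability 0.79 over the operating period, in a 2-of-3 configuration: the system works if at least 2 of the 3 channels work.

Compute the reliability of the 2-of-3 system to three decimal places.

0.886

R = Σ_{i=2}^{3} C(3,i) p^i (1−p)^{3−i} with p = 0.79
C(3,2)·0.79^2·0.21^1 = 0.39318
C(3,3)·0.79^3·0.21^0 = 0.49304
Sum = 0.886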